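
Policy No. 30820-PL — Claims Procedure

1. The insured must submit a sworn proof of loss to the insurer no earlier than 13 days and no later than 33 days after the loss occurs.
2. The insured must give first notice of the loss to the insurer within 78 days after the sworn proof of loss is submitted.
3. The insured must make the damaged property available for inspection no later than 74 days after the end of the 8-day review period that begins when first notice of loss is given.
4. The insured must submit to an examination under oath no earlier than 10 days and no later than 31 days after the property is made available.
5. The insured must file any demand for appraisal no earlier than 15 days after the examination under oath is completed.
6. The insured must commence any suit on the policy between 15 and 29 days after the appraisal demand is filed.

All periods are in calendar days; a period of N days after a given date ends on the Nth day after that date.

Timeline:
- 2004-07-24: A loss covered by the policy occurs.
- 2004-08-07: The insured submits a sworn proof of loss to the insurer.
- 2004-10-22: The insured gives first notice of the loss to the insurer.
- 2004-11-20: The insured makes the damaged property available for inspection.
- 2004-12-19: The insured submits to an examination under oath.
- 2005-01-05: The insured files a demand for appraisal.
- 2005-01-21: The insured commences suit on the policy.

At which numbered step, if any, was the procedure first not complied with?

None — every step was satisfied

Step 1 — 13 and 33 days from 2004-07-24 (when the loss occurs) are 2004-08-06 and 2004-08-26 respectively; done 2004-08-07, which is between those dates.
Step 2 — counting 78 days from 2004-08-07 (when the sworn proof of loss is submitted) gives a deadline of 2004-10-24; done 2004-10-22 — timely.
Step 3 — counting 74 days from 2004-10-30 (end of the 8-day review period, which began when first notice of loss is given on 2004-10-22) gives a deadline of 2005-01-12; completed 2004-11-20, before the deadline.
Step 4 — 10 and 31 days from 2004-11-20 (when the property is made available) are 2004-11-30 and 2004-12-21 respectively; 2004-12-19 falls inside that range.
Step 5 — must wait 15 days from 2004-12-19 (when the examination under oath is completed), so not before 2005-01-03; done 2005-01-05, after the minimum wait.
Step 6 — 15 and 29 days from 2005-01-05 (when the appraisal demand is filed) are 2005-01-20 and 2005-02-03 respectively; done 2005-01-21, which is between those dates.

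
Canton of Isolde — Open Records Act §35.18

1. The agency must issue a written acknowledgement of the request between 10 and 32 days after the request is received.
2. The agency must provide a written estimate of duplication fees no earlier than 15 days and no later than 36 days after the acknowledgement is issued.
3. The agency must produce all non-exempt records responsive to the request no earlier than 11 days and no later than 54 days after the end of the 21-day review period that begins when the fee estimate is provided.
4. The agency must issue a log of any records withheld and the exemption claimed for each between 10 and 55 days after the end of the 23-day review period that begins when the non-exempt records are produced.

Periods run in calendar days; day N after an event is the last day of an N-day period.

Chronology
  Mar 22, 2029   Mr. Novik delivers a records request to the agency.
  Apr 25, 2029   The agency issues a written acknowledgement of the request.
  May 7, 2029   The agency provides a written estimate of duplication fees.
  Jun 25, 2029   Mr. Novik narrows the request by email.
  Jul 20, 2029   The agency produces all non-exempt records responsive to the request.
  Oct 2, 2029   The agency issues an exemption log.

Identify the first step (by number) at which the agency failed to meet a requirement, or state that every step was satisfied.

Step 1

(1) the permitted window runs from Mar 22, 2029 + 10 = Apr 1, 2029 to Mar 22, 2029 + 32 = Apr 23, 2029; done Apr 25, 2029 — 2 days after the window closed.
Later steps need not be reached.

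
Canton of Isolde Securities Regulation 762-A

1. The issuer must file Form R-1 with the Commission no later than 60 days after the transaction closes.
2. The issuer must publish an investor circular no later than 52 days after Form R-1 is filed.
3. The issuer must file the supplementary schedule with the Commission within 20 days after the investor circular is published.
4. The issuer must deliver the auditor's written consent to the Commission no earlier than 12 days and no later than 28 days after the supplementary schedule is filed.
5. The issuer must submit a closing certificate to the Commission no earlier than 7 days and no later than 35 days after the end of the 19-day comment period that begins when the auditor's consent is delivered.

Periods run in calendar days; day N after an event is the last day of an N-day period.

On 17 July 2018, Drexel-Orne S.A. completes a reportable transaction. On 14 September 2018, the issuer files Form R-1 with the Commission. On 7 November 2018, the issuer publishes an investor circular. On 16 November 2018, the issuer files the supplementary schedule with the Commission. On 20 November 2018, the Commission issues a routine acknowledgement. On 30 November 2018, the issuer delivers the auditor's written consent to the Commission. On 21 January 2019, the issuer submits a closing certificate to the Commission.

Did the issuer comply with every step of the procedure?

(1) due by 17 July 2018 + 60 days = 15 September 2018; completed 14 September 2018, before the deadline.
(2) due by 14 September 2018 + 52 days = 5 November 2018; not done until 7 November 2018, 2 days after the deadline.

No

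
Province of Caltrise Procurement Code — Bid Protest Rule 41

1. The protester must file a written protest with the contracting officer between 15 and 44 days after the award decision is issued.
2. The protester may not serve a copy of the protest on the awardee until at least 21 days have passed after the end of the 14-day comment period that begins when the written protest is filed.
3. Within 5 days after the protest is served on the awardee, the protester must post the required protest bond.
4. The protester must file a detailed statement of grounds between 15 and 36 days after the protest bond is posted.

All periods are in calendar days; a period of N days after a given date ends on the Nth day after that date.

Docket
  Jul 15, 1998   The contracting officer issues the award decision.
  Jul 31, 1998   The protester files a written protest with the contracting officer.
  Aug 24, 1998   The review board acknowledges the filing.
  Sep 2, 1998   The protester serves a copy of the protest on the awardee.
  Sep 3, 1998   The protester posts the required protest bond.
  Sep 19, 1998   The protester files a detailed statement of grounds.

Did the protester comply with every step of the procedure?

No

(1) the permitted window runs from Jul 15, 1998 + 15 = Jul 30, 1998 to Jul 15, 1998 + 44 = Aug 28, 1998; Jul 31, 1998 falls inside that range.
(2) permitted from Aug 14, 1998 + 21 days = Sep 4, 1998 onward; acted on Sep 2, 1998, 2 days prematurely.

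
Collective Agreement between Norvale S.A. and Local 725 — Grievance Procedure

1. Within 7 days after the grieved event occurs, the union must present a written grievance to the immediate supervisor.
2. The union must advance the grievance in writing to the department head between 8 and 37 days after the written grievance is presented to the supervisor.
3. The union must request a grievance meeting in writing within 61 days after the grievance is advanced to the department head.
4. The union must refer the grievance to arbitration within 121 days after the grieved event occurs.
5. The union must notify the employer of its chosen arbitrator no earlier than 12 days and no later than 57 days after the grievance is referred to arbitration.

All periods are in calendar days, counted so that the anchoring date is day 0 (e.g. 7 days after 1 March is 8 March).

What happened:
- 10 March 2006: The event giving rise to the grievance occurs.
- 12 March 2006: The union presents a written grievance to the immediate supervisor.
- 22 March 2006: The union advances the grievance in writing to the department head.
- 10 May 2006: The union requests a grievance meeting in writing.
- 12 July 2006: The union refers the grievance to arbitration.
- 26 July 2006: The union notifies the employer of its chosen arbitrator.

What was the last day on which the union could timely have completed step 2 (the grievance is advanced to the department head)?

18 April 2006

Step 2 runs from 12 March 2006, when the written grievance is presented to the supervisor. The window is 8–37 days after 12 March 2006; it closes on 18 April 2006.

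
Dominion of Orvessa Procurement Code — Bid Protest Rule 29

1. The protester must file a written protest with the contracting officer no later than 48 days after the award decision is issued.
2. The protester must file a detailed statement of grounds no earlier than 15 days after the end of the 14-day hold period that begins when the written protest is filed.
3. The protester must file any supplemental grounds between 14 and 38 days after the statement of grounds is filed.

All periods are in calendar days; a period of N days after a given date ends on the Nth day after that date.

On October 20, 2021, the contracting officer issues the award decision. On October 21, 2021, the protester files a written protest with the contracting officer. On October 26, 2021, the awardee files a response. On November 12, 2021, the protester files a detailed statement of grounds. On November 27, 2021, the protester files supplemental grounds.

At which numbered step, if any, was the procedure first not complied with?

Step 2

Step 1 — counting 48 days from October 20, 2021 (when the award decision is issued) gives a deadline of December 7, 2021; completed October 21, 2021, before the deadline.
Step 2 — must wait 15 days from November 4, 2021 (end of the 14-day hold period, which began when the written protest is filed on October 21, 2021), so not before November 19, 2021; November 12, 2021 is 7 days before the earliest permitted date.
No need to go further; step 2 was not satisfied.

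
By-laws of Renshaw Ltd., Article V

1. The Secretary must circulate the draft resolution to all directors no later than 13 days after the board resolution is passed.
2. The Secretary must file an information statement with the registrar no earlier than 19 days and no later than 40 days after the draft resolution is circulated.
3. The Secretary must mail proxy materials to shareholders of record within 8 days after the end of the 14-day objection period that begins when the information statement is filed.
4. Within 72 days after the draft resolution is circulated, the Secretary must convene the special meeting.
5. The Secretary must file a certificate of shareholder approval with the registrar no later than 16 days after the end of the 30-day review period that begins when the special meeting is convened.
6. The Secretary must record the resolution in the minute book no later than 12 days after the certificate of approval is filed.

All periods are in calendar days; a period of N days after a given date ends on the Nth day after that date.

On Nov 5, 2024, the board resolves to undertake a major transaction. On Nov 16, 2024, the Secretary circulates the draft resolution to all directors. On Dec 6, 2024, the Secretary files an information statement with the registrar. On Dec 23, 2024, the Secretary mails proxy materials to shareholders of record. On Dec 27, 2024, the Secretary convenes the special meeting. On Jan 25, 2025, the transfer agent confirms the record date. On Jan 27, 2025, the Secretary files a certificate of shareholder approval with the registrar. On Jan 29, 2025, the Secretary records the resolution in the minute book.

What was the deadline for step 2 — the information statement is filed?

Dec 26, 2024

Step 2 runs from Nov 16, 2024, when the draft resolution is circulated. The window is 19–40 days after Nov 16, 2024; it closes on Dec 26, 2024.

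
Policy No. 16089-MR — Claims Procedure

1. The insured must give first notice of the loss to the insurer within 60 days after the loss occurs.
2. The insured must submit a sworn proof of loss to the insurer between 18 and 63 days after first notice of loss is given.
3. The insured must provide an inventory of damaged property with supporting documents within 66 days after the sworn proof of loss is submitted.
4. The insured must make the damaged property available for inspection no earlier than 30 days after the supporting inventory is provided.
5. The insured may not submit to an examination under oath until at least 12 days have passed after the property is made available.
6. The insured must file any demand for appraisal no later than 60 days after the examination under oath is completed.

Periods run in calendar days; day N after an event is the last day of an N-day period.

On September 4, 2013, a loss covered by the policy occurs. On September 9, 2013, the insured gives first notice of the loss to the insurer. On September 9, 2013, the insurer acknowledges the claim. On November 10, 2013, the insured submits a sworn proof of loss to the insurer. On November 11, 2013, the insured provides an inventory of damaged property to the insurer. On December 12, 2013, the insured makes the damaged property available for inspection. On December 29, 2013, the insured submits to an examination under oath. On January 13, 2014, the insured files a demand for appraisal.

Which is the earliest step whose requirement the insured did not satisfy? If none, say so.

None — every step was satisfied

Step 1 — counting 60 days from September 4, 2013 (when the loss occurs) gives a deadline of November 3, 2013; done September 9, 2013 — timely.
Step 2 — 18 and 63 days from September 9, 2013 (when first notice of loss is given) are September 27, 2013 and November 11, 2013 respectively; done November 10, 2013 — within the window.
Step 3 — counting 66 days from November 10, 2013 (when the sworn proof of loss is submitted) gives a deadline of January 15, 2014; done November 11, 2013 — timely.
Step 4 — must wait 30 days from November 11, 2013 (when the supporting inventory is provided), so not before December 11, 2013; done December 12, 2013 — permitted.
Step 5 — must wait 12 days from December 12, 2013 (when the property is made available), so not before December 24, 2013; done December 29, 2013, after the minimum wait.
Step 6 — counting 60 days from December 29, 2013 (when the examination under oath is completed) gives a deadline of February 27, 2014; done January 13, 2014 — timely.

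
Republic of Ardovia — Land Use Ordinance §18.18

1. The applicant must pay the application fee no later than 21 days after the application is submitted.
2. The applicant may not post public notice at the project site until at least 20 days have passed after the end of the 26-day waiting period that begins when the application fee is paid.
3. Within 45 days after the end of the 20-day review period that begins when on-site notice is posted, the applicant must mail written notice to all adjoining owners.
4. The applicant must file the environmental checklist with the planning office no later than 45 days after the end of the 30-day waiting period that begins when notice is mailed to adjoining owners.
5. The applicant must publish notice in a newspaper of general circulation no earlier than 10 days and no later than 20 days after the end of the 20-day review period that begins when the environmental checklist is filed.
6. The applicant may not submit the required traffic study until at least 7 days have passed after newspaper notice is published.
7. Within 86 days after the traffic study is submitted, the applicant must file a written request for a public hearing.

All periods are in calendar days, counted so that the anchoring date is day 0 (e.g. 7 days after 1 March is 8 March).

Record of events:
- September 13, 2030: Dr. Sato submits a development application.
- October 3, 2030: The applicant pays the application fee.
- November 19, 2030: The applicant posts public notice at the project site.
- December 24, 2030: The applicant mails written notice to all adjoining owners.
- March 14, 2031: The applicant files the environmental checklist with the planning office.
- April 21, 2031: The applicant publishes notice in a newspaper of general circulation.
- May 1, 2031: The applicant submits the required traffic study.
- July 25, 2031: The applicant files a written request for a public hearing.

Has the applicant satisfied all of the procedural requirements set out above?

Step 1 — counting 21 days from September 13, 2030 (when the application is submitted) gives a deadline of October 4, 2030; October 3, 2030 is within that limit.
Step 2 — must wait 20 days from October 29, 2030 (end of the 26-day waiting period, which began when the application fee is paid on October 3, 2030), so not before November 18, 2030; done November 19, 2030 — permitted.
Step 3 — counting 45 days from December 9, 2030 (end of the 20-day review period, which began when on-site notice is posted on November 19, 2030) gives a deadline of January 23, 2031; done December 24, 2030 — timely.
Step 4 — counting 45 days from January 23, 2031 (end of the 30-day waiting period, which began when notice is mailed to adjoining owners on December 24, 2030) gives a deadline of March 9, 2031; not done until March 14, 2031, 5 days after the deadline.
That is the first point of non-compliance.

No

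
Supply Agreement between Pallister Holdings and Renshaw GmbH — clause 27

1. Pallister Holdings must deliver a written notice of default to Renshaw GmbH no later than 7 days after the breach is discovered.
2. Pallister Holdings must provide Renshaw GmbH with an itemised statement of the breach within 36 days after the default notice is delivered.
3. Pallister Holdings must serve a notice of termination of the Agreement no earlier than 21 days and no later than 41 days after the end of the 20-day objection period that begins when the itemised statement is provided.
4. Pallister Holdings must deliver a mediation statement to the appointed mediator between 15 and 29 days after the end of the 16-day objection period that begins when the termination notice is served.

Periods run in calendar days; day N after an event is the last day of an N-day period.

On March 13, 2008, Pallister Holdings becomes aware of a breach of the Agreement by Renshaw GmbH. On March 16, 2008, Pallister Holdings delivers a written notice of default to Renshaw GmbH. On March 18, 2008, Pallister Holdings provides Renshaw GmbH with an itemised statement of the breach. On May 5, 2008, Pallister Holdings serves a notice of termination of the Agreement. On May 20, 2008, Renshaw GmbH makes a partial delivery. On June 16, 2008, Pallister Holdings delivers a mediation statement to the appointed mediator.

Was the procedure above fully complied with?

Step 1: 7 days after March 13, 2008 (when the breach is discovered) is March 20, 2008; completed March 16, 2008, before the deadline.
Step 2: 36 days after March 16, 2008 (when the default notice is delivered) is April 21, 2008; done March 18, 2008 — timely.
Step 3: the window is 21–41 days after April 7, 2008 (end of the 20-day objection period, which began when the itemised statement is provided on March 18, 2008), so April 28, 2008 through May 18, 2008; done May 5, 2008 — within the window.
Step 4: the window is 15–29 days after May 21, 2008 (end of the 16-day objection period, which began when the termination notice is served on May 5, 2008), so June 5, 2008 through June 19, 2008; done June 16, 2008, which is between those dates.

Yes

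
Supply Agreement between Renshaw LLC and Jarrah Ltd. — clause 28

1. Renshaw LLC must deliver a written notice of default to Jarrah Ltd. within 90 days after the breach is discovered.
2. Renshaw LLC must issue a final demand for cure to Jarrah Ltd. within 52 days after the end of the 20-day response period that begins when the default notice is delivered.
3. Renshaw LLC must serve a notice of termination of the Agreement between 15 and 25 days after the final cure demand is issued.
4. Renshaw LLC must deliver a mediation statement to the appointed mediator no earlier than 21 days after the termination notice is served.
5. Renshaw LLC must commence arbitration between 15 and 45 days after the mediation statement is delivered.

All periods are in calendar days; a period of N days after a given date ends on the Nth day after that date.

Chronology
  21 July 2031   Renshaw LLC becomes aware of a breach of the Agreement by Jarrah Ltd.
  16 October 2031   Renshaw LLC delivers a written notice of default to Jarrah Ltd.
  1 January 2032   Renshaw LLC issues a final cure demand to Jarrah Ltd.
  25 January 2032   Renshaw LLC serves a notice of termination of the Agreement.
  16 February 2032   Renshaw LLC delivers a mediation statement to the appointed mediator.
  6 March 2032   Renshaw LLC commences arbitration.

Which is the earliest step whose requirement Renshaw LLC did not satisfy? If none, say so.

Step 2

Step 1 — counting 90 days from 21 July 2031 (when the breach is discovered) gives a deadline of 19 October 2031; completed 16 October 2031, before the deadline.
Step 2 — counting 52 days from 5 November 2031 (end of the 20-day response period, which began when the default notice is delivered on 16 October 2031) gives a deadline of 27 December 2031; 1 January 2032 misses that deadline by 5 days.
That is the first point of non-compliance.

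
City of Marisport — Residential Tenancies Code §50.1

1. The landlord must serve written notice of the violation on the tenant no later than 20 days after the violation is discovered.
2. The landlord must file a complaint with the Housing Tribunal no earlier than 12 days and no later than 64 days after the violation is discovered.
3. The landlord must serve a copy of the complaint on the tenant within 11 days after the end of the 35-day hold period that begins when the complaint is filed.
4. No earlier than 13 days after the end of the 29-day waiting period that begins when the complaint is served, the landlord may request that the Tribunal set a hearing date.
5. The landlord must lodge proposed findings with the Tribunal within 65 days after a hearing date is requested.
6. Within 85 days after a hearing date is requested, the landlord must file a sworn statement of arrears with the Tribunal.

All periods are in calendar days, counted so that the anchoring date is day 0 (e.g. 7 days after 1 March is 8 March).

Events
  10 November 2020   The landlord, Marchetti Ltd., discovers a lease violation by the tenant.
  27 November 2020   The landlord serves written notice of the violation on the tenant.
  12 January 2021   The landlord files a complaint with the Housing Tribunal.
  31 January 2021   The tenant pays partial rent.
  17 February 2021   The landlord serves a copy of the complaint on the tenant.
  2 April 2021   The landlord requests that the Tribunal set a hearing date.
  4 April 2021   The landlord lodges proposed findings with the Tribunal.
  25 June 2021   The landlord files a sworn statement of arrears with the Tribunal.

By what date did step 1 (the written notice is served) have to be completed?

30 November 2020

Step 1 runs from 10 November 2020, when the violation is discovered. 20 days after 10 November 2020 is 30 November 2020.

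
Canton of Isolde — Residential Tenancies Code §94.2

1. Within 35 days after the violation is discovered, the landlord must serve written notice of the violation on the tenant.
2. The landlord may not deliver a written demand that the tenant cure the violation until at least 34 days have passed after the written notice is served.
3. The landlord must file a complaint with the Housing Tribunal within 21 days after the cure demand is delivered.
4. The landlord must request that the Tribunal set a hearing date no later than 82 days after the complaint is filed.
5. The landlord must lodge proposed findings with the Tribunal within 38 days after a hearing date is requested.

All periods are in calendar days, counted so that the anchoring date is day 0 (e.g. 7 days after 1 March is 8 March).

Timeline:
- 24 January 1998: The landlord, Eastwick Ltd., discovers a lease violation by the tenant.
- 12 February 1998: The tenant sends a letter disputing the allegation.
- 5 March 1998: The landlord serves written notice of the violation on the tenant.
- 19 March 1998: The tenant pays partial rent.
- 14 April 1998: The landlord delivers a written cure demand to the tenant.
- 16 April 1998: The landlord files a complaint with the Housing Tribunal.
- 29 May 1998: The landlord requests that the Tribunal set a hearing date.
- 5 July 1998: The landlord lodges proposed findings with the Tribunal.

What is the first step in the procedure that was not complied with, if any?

Step 1

Step 1 — counting 35 days from 24 January 1998 (when the violation is discovered) gives a deadline of 28 February 1998; done 5 March 1998 — 5 days late.
The analysis stops there.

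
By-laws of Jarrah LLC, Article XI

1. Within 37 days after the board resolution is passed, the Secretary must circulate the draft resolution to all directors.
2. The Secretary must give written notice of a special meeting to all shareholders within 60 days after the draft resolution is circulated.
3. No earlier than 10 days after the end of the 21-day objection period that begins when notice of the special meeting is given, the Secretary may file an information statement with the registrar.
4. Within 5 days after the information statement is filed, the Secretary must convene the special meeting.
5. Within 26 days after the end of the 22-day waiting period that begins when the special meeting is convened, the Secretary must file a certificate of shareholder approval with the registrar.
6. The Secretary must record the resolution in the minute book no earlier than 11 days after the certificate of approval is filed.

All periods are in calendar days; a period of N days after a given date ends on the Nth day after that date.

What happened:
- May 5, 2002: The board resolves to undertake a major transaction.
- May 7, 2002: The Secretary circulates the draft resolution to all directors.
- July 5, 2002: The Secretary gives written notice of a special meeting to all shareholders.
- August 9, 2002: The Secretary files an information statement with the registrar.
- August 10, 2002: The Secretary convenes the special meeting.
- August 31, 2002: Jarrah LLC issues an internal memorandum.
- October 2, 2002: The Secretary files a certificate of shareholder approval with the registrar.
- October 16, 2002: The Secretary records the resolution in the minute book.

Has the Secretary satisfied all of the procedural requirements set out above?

Step 1 — counting 37 days from May 5, 2002 (when the board resolution is passed) gives a deadline of June 11, 2002; done May 7, 2002 — timely.
Step 2 — counting 60 days from May 7, 2002 (when the draft resolution is circulated) gives a deadline of July 6, 2002; completed July 5, 2002, before the deadline.
Step 3 — must wait 10 days from July 26, 2002 (end of the 21-day objection period, which began when notice of the special meeting is given on July 5, 2002), so not before August 5, 2002; done August 9, 2002, after the minimum wait.
Step 4 — counting 5 days from August 9, 2002 (when the information statement is filed) gives a deadline of August 14, 2002; done August 10, 2002 — timely.
Step 5 — counting 26 days from September 1, 2002 (end of the 22-day waiting period, which began when the special meeting is convened on August 10, 2002) gives a deadline of September 27, 2002; not done until October 2, 2002, 5 days after the deadline.

No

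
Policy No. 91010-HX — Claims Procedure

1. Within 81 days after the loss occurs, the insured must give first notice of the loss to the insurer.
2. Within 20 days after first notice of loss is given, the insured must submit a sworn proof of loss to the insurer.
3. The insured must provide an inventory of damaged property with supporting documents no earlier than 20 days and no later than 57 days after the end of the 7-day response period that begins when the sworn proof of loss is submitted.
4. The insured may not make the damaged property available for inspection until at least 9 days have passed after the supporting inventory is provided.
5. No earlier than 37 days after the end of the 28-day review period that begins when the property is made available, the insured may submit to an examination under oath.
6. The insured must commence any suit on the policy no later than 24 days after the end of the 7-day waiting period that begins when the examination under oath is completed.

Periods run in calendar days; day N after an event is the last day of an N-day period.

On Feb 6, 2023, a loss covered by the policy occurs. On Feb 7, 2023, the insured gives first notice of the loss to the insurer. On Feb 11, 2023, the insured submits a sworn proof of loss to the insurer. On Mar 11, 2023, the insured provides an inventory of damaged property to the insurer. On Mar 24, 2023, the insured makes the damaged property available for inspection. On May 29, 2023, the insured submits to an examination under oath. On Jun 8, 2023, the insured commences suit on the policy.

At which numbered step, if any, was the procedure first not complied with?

None — every step was satisfied

Step 1 — counting 81 days from Feb 6, 2023 (when the loss occurs) gives a deadline of Apr 28, 2023; done Feb 7, 2023 — timely.
Step 2 — counting 20 days from Feb 7, 2023 (when first notice of loss is given) gives a deadline of Feb 27, 2023; Feb 11, 2023 is within that limit.
Step 3 — 20 and 57 days from Feb 18, 2023 (end of the 7-day response period, which began when the sworn proof of loss is submitted on Feb 11, 2023) are Mar 10, 2023 and Apr 16, 2023 respectively; done Mar 11, 2023 — within the window.
Step 4 — must wait 9 days from Mar 11, 2023 (when the supporting inventory is provided), so not before Mar 20, 2023; done Mar 24, 2023 — permitted.
Step 5 — must wait 37 days from Apr 21, 2023 (end of the 28-day review period, which began when the property is made available on Mar 24, 2023), so not before May 28, 2023; done May 29, 2023, after the minimum wait.
Step 6 — counting 24 days from Jun 5, 2023 (end of the 7-day waiting period, which began when the examination under oath is completed on May 29, 2023) gives a deadline of Jun 29, 2023; completed Jun 8, 2023, before the deadline.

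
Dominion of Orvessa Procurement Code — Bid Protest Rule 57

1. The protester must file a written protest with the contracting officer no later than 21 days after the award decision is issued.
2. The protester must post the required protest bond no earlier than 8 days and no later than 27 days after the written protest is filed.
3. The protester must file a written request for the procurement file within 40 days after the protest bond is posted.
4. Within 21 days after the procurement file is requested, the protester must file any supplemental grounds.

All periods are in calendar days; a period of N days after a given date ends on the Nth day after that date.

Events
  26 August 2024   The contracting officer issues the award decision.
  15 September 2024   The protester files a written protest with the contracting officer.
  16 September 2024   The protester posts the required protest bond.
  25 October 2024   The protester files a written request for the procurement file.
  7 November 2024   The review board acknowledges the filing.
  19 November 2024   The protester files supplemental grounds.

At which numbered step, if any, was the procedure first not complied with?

Step 2

(1) due by 26 August 2024 + 21 days = 16 September 2024; done 15 September 2024 — timely.
(2) the permitted window runs from 15 September 2024 + 8 = 23 September 2024 to 15 September 2024 + 27 = 12 October 2024; 16 September 2024 is 7 days too early.
The procedure was therefore not followed at step 2.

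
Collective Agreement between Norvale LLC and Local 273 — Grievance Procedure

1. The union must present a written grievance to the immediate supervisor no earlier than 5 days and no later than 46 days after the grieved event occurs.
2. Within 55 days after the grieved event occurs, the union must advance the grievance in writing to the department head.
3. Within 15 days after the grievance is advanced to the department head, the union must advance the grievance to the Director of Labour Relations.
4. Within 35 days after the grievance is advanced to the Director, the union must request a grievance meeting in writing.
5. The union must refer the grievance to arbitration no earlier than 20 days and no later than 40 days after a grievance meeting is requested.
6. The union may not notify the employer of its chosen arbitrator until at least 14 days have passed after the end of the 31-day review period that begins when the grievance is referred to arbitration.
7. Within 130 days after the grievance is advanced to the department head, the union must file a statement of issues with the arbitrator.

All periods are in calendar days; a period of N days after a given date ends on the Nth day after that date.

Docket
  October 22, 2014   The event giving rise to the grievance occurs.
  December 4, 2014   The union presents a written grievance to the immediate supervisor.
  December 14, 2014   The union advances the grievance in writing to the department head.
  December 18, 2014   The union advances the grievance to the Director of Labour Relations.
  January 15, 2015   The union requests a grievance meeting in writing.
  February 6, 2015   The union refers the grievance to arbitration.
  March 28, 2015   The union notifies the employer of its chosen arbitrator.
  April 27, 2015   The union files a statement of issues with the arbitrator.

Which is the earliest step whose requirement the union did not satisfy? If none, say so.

Step 7

Step 1: the window is 5–46 days after October 22, 2014 (when the grieved event occurs), so October 27, 2014 through December 7, 2014; done December 4, 2014 — within the window.
Step 2: 55 days after October 22, 2014 (when the grieved event occurs) is December 16, 2014; completed December 14, 2014, before the deadline.
Step 3: 15 days after December 14, 2014 (when the grievance is advanced to the department head) is December 29, 2014; done December 18, 2014 — timely.
Step 4: 35 days after December 18, 2014 (when the grievance is advanced to the Director) is January 22, 2015; completed January 15, 2015, before the deadline.
Step 5: the window is 20–40 days after January 15, 2015 (when a grievance meeting is requested), so February 4, 2015 through February 24, 2015; done February 6, 2015, which is between those dates.
Step 6: the earliest permitted date is 14 days after March 9, 2015 (end of the 31-day review period, which began when the grievance is referred to arbitration on February 6, 2015), i.e. March 23, 2015; March 28, 2015 is on or after that date.
Step 7: 130 days after December 14, 2014 (when the grievance is advanced to the department head) is April 23, 2015; done April 27, 2015 — 4 days late.
The analysis stops there.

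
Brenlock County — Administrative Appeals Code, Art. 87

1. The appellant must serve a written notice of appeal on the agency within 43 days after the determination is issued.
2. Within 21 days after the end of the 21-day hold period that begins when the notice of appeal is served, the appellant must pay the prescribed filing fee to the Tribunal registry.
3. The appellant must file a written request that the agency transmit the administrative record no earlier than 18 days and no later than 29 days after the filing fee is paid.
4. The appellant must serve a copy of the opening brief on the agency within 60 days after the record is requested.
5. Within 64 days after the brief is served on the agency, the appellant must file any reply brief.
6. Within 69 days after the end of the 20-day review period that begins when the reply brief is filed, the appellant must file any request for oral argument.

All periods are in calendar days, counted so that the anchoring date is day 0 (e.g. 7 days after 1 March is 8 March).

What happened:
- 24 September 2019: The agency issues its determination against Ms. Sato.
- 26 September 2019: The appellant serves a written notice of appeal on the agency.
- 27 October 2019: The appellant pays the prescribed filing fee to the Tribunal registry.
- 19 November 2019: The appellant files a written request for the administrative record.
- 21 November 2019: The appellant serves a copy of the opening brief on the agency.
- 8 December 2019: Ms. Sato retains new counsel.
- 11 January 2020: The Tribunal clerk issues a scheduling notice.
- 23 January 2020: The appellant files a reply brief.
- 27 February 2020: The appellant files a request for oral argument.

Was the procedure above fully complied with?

Step 1 — counting 43 days from 24 September 2019 (when the determination is issued) gives a deadline of 6 November 2019; completed 26 September 2019, before the deadline.
Step 2 — counting 21 days from 17 October 2019 (end of the 21-day hold period, which began when the notice of appeal is served on 26 September 2019) gives a deadline of 7 November 2019; done 27 October 2019 — timely.
Step 3 — 18 and 29 days from 27 October 2019 (when the filing fee is paid) are 14 November 2019 and 25 November 2019 respectively; done 19 November 2019 — within the window.
Step 4 — counting 60 days from 19 November 2019 (when the record is requested) gives a deadline of 18 January 2020; done 21 November 2019 — timely.
Step 5 — counting 64 days from 21 November 2019 (when the brief is served on the agency) gives a deadline of 24 January 2020; completed 23 January 2020, before the deadline.
Step 6 — counting 69 days from 12 February 2020 (end of the 20-day review period, which began when the reply brief is filed on 23 January 2020) gives a deadline of 21 April 2020; 27 February 2020 is within that limit.

Yes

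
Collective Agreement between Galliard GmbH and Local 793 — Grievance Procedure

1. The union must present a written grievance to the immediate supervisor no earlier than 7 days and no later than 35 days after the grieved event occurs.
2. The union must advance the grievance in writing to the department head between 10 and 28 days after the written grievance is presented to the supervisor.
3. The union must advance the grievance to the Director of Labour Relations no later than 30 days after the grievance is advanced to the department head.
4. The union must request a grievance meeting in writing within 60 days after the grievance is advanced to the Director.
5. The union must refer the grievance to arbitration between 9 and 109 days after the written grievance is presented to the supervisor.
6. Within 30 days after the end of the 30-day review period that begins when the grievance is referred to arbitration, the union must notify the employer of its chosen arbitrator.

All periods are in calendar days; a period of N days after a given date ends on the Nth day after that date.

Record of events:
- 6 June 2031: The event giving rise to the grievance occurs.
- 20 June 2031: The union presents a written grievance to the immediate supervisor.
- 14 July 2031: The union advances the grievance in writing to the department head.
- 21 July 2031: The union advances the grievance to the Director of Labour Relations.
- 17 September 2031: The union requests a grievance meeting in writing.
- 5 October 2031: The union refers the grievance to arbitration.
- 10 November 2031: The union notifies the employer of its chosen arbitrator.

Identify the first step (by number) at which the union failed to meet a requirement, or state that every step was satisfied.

None — every step was satisfied

(1) the permitted window runs from 6 June 2031 + 7 = 13 June 2031 to 6 June 2031 + 35 = 11 July 2031; done 20 June 2031, which is between those dates.
(2) the permitted window runs from 20 June 2031 + 10 = 30 June 2031 to 20 June 2031 + 28 = 18 July 2031; 14 July 2031 falls inside that range.
(3) due by 14 July 2031 + 30 days = 13 August 2031; completed 21 July 2031, before the deadline.
(4) due by 21 July 2031 + 60 days = 19 September 2031; done 17 September 2031 — timely.
(5) the permitted window runs from 20 June 2031 + 9 = 29 June 2031 to 20 June 2031 + 109 = 7 October 2031; 5 October 2031 falls inside that range.
(6) due by 4 November 2031 + 30 days = 4 December 2031; done 10 November 2031 — timely.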